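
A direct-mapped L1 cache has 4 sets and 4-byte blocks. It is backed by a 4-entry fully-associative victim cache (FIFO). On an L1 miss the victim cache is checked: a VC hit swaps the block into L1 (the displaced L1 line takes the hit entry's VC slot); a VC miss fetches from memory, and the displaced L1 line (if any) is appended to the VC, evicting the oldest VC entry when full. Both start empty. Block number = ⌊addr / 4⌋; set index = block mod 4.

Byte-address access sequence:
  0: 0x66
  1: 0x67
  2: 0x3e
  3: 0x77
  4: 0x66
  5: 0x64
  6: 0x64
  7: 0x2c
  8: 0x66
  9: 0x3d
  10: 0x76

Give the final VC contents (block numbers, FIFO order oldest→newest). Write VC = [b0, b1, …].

VC = [25, 11]

  [0] addr=0x66 blk=25 s=1: MISS | VC []
  [1] addr=0x67 blk=25 s=1: L1-HIT | VC []
  [2] addr=0x3e blk=15 s=3: MISS | VC []
  [3] addr=0x77 blk=29 s=1: MISS | VC [25]
  [4] addr=0x66 blk=25 s=1: VC-HIT | VC [29]
  [5] addr=0x64 blk=25 s=1: L1-HIT | VC [29]
  [6] addr=0x64 blk=25 s=1: L1-HIT | VC [29]
  [7] addr=0x2c blk=11 s=3: MISS | VC [29, 15]
  [8] addr=0x66 blk=25 s=1: L1-HIT | VC [29, 15]
  [9] addr=0x3d blk=15 s=3: VC-HIT | VC [29, 11]
  [10] addr=0x76 blk=29 s=1: VC-HIT | VC [25, 11]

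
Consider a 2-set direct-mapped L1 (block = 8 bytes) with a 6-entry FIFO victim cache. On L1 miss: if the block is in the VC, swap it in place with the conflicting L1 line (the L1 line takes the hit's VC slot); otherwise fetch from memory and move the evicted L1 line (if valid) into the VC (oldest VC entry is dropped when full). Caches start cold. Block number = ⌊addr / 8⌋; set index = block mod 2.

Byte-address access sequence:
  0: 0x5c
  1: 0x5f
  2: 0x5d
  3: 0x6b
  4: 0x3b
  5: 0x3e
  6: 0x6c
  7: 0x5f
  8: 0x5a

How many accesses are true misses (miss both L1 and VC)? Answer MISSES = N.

#0 0x5c→b11/s1 MISS; vc=[]
#1 0x5f→b11/s1 L1-HIT; vc=[]
#2 0x5d→b11/s1 L1-HIT; vc=[]
#3 0x6b→b13/s1 MISS; vc=[11]
#4 0x3b→b7/s1 MISS; vc=[11,13]
#5 0x3e→b7/s1 L1-HIT; vc=[11,13]
#6 0x6c→b13/s1 VC-HIT; vc=[11,7]
#7 0x5f→b11/s1 VC-HIT; vc=[13,7]
#8 0x5a→b11/s1 L1-HIT; vc=[13,7]

MISSES = 3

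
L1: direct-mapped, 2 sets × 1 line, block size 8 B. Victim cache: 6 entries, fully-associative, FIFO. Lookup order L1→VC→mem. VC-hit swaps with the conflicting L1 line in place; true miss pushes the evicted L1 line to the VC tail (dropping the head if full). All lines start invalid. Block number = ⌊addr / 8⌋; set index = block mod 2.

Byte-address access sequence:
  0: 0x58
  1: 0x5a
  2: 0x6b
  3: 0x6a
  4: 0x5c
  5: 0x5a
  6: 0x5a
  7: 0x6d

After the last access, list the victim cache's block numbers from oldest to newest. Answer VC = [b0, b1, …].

  [0] addr=0x58 blk=11 s=1: MISS | VC []
  [1] addr=0x5a blk=11 s=1: L1-HIT | VC []
  [2] addr=0x6b blk=13 s=1: MISS | VC [11]
  [3] addr=0x6a blk=13 s=1: L1-HIT | VC [11]
  [4] addr=0x5c blk=11 s=1: VC-HIT | VC [13]
  [5] addr=0x5a blk=11 s=1: L1-HIT | VC [13]
  [6] addr=0x5a blk=11 s=1: L1-HIT | VC [13]
  [7] addr=0x6d blk=13 s=1: VC-HIT | VC [11]

VC = [11]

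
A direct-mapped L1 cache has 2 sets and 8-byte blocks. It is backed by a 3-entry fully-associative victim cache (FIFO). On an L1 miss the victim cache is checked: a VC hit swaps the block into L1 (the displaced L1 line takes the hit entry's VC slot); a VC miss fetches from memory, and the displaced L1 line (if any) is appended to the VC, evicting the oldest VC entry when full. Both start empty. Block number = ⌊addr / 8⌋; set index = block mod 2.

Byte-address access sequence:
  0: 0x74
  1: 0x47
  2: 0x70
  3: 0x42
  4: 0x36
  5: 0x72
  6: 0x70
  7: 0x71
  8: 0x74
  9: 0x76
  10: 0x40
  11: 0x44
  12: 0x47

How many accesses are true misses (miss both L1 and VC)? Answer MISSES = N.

MISSES = 3

#0 0x74→b14/s0 MISS; vc=[]
#1 0x47→b8/s0 MISS; vc=[14]
#2 0x70→b14/s0 VC-HIT; vc=[8]
#3 0x42→b8/s0 VC-HIT; vc=[14]
#4 0x36→b6/s0 MISS; vc=[14,8]
#5 0x72→b14/s0 VC-HIT; vc=[6,8]
#6 0x70→b14/s0 L1-HIT; vc=[6,8]
#7 0x71→b14/s0 L1-HIT; vc=[6,8]
#8 0x74→b14/s0 L1-HIT; vc=[6,8]
#9 0x76→b14/s0 L1-HIT; vc=[6,8]
#10 0x40→b8/s0 VC-HIT; vc=[6,14]
#11 0x44→b8/s0 L1-HIT; vc=[6,14]
#12 0x47→b8/s0 L1-HIT; vc=[6,14]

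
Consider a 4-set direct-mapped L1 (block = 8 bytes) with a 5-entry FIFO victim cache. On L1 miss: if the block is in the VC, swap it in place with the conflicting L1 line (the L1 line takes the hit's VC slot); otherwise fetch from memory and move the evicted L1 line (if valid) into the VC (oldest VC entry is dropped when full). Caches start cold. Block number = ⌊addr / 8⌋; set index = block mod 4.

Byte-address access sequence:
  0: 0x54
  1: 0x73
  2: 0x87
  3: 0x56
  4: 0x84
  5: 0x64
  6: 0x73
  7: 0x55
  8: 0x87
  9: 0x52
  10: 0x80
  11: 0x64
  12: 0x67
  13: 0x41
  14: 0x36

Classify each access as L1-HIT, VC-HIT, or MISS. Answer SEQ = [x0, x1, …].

0: 0x54 (blk 10, set 2) → MISS  vc=[]
1: 0x73 (blk 14, set 2) → MISS  vc=[10]
2: 0x87 (blk 16, set 0) → MISS  vc=[10]
3: 0x56 (blk 10, set 2) → VC-HIT  vc=[14]
4: 0x84 (blk 16, set 0) → L1-HIT  vc=[14]
5: 0x64 (blk 12, set 0) → MISS  vc=[14, 16]
6: 0x73 (blk 14, set 2) → VC-HIT  vc=[10, 16]
7: 0x55 (blk 10, set 2) → VC-HIT  vc=[14, 16]
8: 0x87 (blk 16, set 0) → VC-HIT  vc=[14, 12]
9: 0x52 (blk 10, set 2) → L1-HIT  vc=[14, 12]
10: 0x80 (blk 16, set 0) → L1-HIT  vc=[14, 12]
11: 0x64 (blk 12, set 0) → VC-HIT  vc=[14, 16]
12: 0x67 (blk 12, set 0) → L1-HIT  vc=[14, 16]
13: 0x41 (blk 8, set 0) → MISS  vc=[14, 16, 12]
14: 0x36 (blk 6, set 2) → MISS  vc=[14, 16, 12, 10]

SEQ = [MISS, MISS, MISS, VC-HIT, L1-HIT, MISS, VC-HIT, VC-HIT, VC-HIT, L1-HIT, L1-HIT, VC-HIT, L1-HIT, MISS, MISS]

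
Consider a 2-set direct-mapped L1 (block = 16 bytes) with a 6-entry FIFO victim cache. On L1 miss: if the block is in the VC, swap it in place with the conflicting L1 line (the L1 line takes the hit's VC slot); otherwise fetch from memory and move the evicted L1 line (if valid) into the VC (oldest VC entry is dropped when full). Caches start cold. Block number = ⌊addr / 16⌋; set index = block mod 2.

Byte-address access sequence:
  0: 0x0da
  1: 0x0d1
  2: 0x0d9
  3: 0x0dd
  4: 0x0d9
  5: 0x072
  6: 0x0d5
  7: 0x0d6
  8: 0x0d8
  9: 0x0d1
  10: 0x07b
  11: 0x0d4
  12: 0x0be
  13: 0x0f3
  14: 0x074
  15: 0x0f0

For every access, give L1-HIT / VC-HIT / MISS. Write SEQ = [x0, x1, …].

  [0] addr=0xda blk=13 s=1: MISS | VC []
  [1] addr=0xd1 blk=13 s=1: L1-HIT | VC []
  [2] addr=0xd9 blk=13 s=1: L1-HIT | VC []
  [3] addr=0xdd blk=13 s=1: L1-HIT | VC []
  [4] addr=0xd9 blk=13 s=1: L1-HIT | VC []
  [5] addr=0x72 blk=7 s=1: MISS | VC [13]
  [6] addr=0xd5 blk=13 s=1: VC-HIT | VC [7]
  [7] addr=0xd6 blk=13 s=1: L1-HIT | VC [7]
  [8] addr=0xd8 blk=13 s=1: L1-HIT | VC [7]
  [9] addr=0xd1 blk=13 s=1: L1-HIT | VC [7]
  [10] addr=0x7b blk=7 s=1: VC-HIT | VC [13]
  [11] addr=0xd4 blk=13 s=1: VC-HIT | VC [7]
  [12] addr=0xbe blk=11 s=1: MISS | VC [7, 13]
  [13] addr=0xf3 blk=15 s=1: MISS | VC [7, 13, 11]
  [14] addr=0x74 blk=7 s=1: VC-HIT | VC [15, 13, 11]
  [15] addr=0xf0 blk=15 s=1: VC-HIT | VC [7, 13, 11]

SEQ = [MISS, L1-HIT, L1-HIT, L1-HIT, L1-HIT, MISS, VC-HIT, L1-HIT, L1-HIT, L1-HIT, VC-HIT, VC-HIT, MISS, MISS, VC-HIT, VC-HIT]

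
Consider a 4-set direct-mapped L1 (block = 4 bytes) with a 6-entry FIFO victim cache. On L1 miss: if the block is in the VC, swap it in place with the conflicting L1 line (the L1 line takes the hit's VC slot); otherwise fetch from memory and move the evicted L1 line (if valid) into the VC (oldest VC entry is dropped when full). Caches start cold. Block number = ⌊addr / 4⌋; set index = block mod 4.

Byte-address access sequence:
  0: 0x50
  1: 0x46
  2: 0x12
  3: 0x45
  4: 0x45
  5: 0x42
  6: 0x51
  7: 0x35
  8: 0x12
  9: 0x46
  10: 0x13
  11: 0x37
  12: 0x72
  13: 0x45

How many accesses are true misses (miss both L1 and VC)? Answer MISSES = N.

0: 0x50 (blk 20, set 0) → MISS  vc=[]
1: 0x46 (blk 17, set 1) → MISS  vc=[]
2: 0x12 (blk 4, set 0) → MISS  vc=[20]
3: 0x45 (blk 17, set 1) → L1-HIT  vc=[20]
4: 0x45 (blk 17, set 1) → L1-HIT  vc=[20]
5: 0x42 (blk 16, set 0) → MISS  vc=[20, 4]
6: 0x51 (blk 20, set 0) → VC-HIT  vc=[16, 4]
7: 0x35 (blk 13, set 1) → MISS  vc=[16, 4, 17]
8: 0x12 (blk 4, set 0) → VC-HIT  vc=[16, 20, 17]
9: 0x46 (blk 17, set 1) → VC-HIT  vc=[16, 20, 13]
10: 0x13 (blk 4, set 0) → L1-HIT  vc=[16, 20, 13]
11: 0x37 (blk 13, set 1) → VC-HIT  vc=[16, 20, 17]
12: 0x72 (blk 28, set 0) → MISS  vc=[16, 20, 17, 4]
13: 0x45 (blk 17, set 1) → VC-HIT  vc=[16, 20, 13, 4]

MISSES = 6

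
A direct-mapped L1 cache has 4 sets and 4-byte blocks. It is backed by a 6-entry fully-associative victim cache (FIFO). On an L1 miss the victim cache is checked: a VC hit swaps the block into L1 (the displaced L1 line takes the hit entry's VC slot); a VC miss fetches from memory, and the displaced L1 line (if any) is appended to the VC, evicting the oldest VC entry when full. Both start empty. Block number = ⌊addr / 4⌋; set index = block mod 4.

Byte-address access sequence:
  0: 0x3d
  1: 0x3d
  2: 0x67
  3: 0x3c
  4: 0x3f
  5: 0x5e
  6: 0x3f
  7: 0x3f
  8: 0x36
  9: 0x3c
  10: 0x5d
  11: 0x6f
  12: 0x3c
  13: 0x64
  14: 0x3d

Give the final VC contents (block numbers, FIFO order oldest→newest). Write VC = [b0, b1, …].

#0 0x3d→b15/s3 MISS; vc=[]
#1 0x3d→b15/s3 L1-HIT; vc=[]
#2 0x67→b25/s1 MISS; vc=[]
#3 0x3c→b15/s3 L1-HIT; vc=[]
#4 0x3f→b15/s3 L1-HIT; vc=[]
#5 0x5e→b23/s3 MISS; vc=[15]
#6 0x3f→b15/s3 VC-HIT; vc=[23]
#7 0x3f→b15/s3 L1-HIT; vc=[23]
#8 0x36→b13/s1 MISS; vc=[23,25]
#9 0x3c→b15/s3 L1-HIT; vc=[23,25]
#10 0x5d→b23/s3 VC-HIT; vc=[15,25]
#11 0x6f→b27/s3 MISS; vc=[15,25,23]
#12 0x3c→b15/s3 VC-HIT; vc=[27,25,23]
#13 0x64→b25/s1 VC-HIT; vc=[27,13,23]
#14 0x3d→b15/s3 L1-HIT; vc=[27,13,23]

VC = [27, 13, 23]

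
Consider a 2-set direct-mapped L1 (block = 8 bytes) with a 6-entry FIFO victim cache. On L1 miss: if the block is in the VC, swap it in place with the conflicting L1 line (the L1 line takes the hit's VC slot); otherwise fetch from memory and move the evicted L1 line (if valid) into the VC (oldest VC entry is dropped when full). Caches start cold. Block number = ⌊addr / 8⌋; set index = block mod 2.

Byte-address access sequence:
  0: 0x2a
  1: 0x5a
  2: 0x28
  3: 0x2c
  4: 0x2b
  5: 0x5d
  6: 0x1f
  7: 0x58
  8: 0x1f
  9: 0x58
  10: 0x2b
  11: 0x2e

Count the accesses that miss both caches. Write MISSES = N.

  [0] addr=0x2a blk=5 s=1: MISS | VC []
  [1] addr=0x5a blk=11 s=1: MISS | VC [5]
  [2] addr=0x28 blk=5 s=1: VC-HIT | VC [11]
  [3] addr=0x2c blk=5 s=1: L1-HIT | VC [11]
  [4] addr=0x2b blk=5 s=1: L1-HIT | VC [11]
  [5] addr=0x5d blk=11 s=1: VC-HIT | VC [5]
  [6] addr=0x1f blk=3 s=1: MISS | VC [5, 11]
  [7] addr=0x58 blk=11 s=1: VC-HIT | VC [5, 3]
  [8] addr=0x1f blk=3 s=1: VC-HIT | VC [5, 11]
  [9] addr=0x58 blk=11 s=1: VC-HIT | VC [5, 3]
  [10] addr=0x2b blk=5 s=1: VC-HIT | VC [11, 3]
  [11] addr=0x2e blk=5 s=1: L1-HIT | VC [11, 3]

MISSES = 3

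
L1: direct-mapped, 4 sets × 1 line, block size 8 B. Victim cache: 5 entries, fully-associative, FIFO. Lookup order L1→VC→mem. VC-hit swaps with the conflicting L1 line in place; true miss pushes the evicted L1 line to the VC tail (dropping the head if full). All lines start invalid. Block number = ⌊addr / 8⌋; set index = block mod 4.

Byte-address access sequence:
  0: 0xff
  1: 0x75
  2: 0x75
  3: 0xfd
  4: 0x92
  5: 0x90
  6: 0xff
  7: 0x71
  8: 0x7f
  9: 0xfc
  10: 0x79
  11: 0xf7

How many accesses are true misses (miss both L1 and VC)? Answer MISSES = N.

  [0] addr=0xff blk=31 s=3: MISS | VC []
  [1] addr=0x75 blk=14 s=2: MISS | VC []
  [2] addr=0x75 blk=14 s=2: L1-HIT | VC []
  [3] addr=0xfd blk=31 s=3: L1-HIT | VC []
  [4] addr=0x92 blk=18 s=2: MISS | VC [14]
  [5] addr=0x90 blk=18 s=2: L1-HIT | VC [14]
  [6] addr=0xff blk=31 s=3: L1-HIT | VC [14]
  [7] addr=0x71 blk=14 s=2: VC-HIT | VC [18]
  [8] addr=0x7f blk=15 s=3: MISS | VC [18, 31]
  [9] addr=0xfc blk=31 s=3: VC-HIT | VC [18, 15]
  [10] addr=0x79 blk=15 s=3: VC-HIT | VC [18, 31]
  [11] addr=0xf7 blk=30 s=2: MISS | VC [18, 31, 14]

MISSES = 5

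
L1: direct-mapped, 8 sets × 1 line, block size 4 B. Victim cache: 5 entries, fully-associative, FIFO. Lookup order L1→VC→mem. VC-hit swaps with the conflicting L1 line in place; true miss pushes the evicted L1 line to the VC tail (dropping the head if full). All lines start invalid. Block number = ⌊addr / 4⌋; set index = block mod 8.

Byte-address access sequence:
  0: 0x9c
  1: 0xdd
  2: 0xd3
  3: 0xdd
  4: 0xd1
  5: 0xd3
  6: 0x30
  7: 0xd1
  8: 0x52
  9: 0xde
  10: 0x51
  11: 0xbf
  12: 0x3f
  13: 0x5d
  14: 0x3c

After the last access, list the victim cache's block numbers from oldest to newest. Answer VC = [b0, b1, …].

VC = [12, 52, 55, 47, 23]

#0 0x9c→b39/s7 MISS; vc=[]
#1 0xdd→b55/s7 MISS; vc=[39]
#2 0xd3→b52/s4 MISS; vc=[39]
#3 0xdd→b55/s7 L1-HIT; vc=[39]
#4 0xd1→b52/s4 L1-HIT; vc=[39]
#5 0xd3→b52/s4 L1-HIT; vc=[39]
#6 0x30→b12/s4 MISS; vc=[39,52]
#7 0xd1→b52/s4 VC-HIT; vc=[39,12]
#8 0x52→b20/s4 MISS; vc=[39,12,52]
#9 0xde→b55/s7 L1-HIT; vc=[39,12,52]
#10 0x51→b20/s4 L1-HIT; vc=[39,12,52]
#11 0xbf→b47/s7 MISS; vc=[39,12,52,55]
#12 0x3f→b15/s7 MISS; vc=[39,12,52,55,47]
#13 0x5d→b23/s7 MISS; vc=[12,52,55,47,15]
#14 0x3c→b15/s7 VC-HIT; vc=[12,52,55,47,23]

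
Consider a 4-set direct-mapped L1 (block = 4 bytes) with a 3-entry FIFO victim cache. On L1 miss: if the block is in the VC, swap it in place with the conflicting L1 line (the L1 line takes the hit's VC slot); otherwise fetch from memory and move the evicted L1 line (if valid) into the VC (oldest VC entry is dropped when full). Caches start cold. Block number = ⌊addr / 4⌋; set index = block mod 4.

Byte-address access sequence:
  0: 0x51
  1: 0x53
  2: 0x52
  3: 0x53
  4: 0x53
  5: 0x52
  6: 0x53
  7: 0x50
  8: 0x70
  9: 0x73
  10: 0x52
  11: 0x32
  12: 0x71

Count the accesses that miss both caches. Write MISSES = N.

  [0] addr=0x51 blk=20 s=0: MISS | VC []
  [1] addr=0x53 blk=20 s=0: L1-HIT | VC []
  [2] addr=0x52 blk=20 s=0: L1-HIT | VC []
  [3] addr=0x53 blk=20 s=0: L1-HIT | VC []
  [4] addr=0x53 blk=20 s=0: L1-HIT | VC []
  [5] addr=0x52 blk=20 s=0: L1-HIT | VC []
  [6] addr=0x53 blk=20 s=0: L1-HIT | VC []
  [7] addr=0x50 blk=20 s=0: L1-HIT | VC []
  [8] addr=0x70 blk=28 s=0: MISS | VC [20]
  [9] addr=0x73 blk=28 s=0: L1-HIT | VC [20]
  [10] addr=0x52 blk=20 s=0: VC-HIT | VC [28]
  [11] addr=0x32 blk=12 s=0: MISS | VC [28, 20]
  [12] addr=0x71 blk=28 s=0: VC-HIT | VC [12, 20]

MISSES = 3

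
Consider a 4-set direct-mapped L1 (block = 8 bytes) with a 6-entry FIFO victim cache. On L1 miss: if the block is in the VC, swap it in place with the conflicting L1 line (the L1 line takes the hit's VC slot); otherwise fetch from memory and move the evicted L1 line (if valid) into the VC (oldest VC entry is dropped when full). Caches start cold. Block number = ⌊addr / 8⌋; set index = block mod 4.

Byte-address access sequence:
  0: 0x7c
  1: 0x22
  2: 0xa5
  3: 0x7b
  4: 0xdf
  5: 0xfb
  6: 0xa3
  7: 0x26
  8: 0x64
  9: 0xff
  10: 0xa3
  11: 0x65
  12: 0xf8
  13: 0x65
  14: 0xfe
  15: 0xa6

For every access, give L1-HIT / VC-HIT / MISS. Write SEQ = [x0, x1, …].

0: 0x7c (blk 15, set 3) → MISS  vc=[]
1: 0x22 (blk 4, set 0) → MISS  vc=[]
2: 0xa5 (blk 20, set 0) → MISS  vc=[4]
3: 0x7b (blk 15, set 3) → L1-HIT  vc=[4]
4: 0xdf (blk 27, set 3) → MISS  vc=[4, 15]
5: 0xfb (blk 31, set 3) → MISS  vc=[4, 15, 27]
6: 0xa3 (blk 20, set 0) → L1-HIT  vc=[4, 15, 27]
7: 0x26 (blk 4, set 0) → VC-HIT  vc=[20, 15, 27]
8: 0x64 (blk 12, set 0) → MISS  vc=[20, 15, 27, 4]
9: 0xff (blk 31, set 3) → L1-HIT  vc=[20, 15, 27, 4]
10: 0xa3 (blk 20, set 0) → VC-HIT  vc=[12, 15, 27, 4]
11: 0x65 (blk 12, set 0) → VC-HIT  vc=[20, 15, 27, 4]
12: 0xf8 (blk 31, set 3) → L1-HIT  vc=[20, 15, 27, 4]
13: 0x65 (blk 12, set 0) → L1-HIT  vc=[20, 15, 27, 4]
14: 0xfe (blk 31, set 3) → L1-HIT  vc=[20, 15, 27, 4]
15: 0xa6 (blk 20, set 0) → VC-HIT  vc=[12, 15, 27, 4]

SEQ = [MISS, MISS, MISS, L1-HIT, MISS, MISS, L1-HIT, VC-HIT, MISS, L1-HIT, VC-HIT, VC-HIT, L1-HIT, L1-HIT, L1-HIT, VC-HIT]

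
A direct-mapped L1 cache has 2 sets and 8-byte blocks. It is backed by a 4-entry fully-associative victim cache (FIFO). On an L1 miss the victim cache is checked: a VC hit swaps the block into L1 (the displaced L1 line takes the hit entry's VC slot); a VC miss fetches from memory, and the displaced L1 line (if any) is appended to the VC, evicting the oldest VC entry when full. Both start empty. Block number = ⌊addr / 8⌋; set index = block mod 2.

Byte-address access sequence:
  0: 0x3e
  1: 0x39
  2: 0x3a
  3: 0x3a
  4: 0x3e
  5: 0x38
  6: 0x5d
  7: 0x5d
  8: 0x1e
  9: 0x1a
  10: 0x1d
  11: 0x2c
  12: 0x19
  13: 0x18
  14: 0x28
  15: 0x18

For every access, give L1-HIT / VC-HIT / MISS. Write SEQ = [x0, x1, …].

SEQ = [MISS, L1-HIT, L1-HIT, L1-HIT, L1-HIT, L1-HIT, MISS, L1-HIT, MISS, L1-HIT, L1-HIT, MISS, VC-HIT, L1-HIT, VC-HIT, VC-HIT]

#0 0x3e→b7/s1 MISS; vc=[]
#1 0x39→b7/s1 L1-HIT; vc=[]
#2 0x3a→b7/s1 L1-HIT; vc=[]
#3 0x3a→b7/s1 L1-HIT; vc=[]
#4 0x3e→b7/s1 L1-HIT; vc=[]
#5 0x38→b7/s1 L1-HIT; vc=[]
#6 0x5d→b11/s1 MISS; vc=[7]
#7 0x5d→b11/s1 L1-HIT; vc=[7]
#8 0x1e→b3/s1 MISS; vc=[7,11]
#9 0x1a→b3/s1 L1-HIT; vc=[7,11]
#10 0x1d→b3/s1 L1-HIT; vc=[7,11]
#11 0x2c→b5/s1 MISS; vc=[7,11,3]
#12 0x19→b3/s1 VC-HIT; vc=[7,11,5]
#13 0x18→b3/s1 L1-HIT; vc=[7,11,5]
#14 0x28→b5/s1 VC-HIT; vc=[7,11,3]
#15 0x18→b3/s1 VC-HIT; vc=[7,11,5]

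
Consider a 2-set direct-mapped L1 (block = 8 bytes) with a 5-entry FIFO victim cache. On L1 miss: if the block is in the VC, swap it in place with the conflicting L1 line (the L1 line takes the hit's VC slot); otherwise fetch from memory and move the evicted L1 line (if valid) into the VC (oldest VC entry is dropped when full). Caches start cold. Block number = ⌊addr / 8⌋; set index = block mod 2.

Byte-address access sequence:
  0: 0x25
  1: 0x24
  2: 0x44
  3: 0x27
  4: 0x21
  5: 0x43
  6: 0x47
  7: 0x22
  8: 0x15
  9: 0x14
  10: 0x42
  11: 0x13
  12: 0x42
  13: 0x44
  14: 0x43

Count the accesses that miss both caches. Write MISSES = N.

  [0] addr=0x25 blk=4 s=0: MISS | VC []
  [1] addr=0x24 blk=4 s=0: L1-HIT | VC []
  [2] addr=0x44 blk=8 s=0: MISS | VC [4]
  [3] addr=0x27 blk=4 s=0: VC-HIT | VC [8]
  [4] addr=0x21 blk=4 s=0: L1-HIT | VC [8]
  [5] addr=0x43 blk=8 s=0: VC-HIT | VC [4]
  [6] addr=0x47 blk=8 s=0: L1-HIT | VC [4]
  [7] addr=0x22 blk=4 s=0: VC-HIT | VC [8]
  [8] addr=0x15 blk=2 s=0: MISS | VC [8, 4]
  [9] addr=0x14 blk=2 s=0: L1-HIT | VC [8, 4]
  [10] addr=0x42 blk=8 s=0: VC-HIT | VC [2, 4]
  [11] addr=0x13 blk=2 s=0: VC-HIT | VC [8, 4]
  [12] addr=0x42 blk=8 s=0: VC-HIT | VC [2, 4]
  [13] addr=0x44 blk=8 s=0: L1-HIT | VC [2, 4]
  [14] addr=0x43 blk=8 s=0: L1-HIT | VC [2, 4]

MISSES = 3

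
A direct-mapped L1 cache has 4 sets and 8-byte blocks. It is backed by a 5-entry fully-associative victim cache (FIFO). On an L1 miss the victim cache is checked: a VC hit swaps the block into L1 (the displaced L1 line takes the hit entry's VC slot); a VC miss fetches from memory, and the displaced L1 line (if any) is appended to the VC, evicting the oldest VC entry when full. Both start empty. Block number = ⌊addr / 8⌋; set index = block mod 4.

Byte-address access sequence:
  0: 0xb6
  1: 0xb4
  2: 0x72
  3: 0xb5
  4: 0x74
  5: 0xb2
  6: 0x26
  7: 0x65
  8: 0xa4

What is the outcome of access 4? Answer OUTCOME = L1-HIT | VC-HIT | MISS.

0: 0xb6 (blk 22, set 2) → MISS  vc=[]
1: 0xb4 (blk 22, set 2) → L1-HIT  vc=[]
2: 0x72 (blk 14, set 2) → MISS  vc=[22]
3: 0xb5 (blk 22, set 2) → VC-HIT  vc=[14]
4: 0x74 (blk 14, set 2) → VC-HIT  vc=[22]
5: 0xb2 (blk 22, set 2) → VC-HIT  vc=[14]
6: 0x26 (blk 4, set 0) → MISS  vc=[14]
7: 0x65 (blk 12, set 0) → MISS  vc=[14, 4]
8: 0xa4 (blk 20, set 0) → MISS  vc=[14, 4, 12]

OUTCOME = VC-HIT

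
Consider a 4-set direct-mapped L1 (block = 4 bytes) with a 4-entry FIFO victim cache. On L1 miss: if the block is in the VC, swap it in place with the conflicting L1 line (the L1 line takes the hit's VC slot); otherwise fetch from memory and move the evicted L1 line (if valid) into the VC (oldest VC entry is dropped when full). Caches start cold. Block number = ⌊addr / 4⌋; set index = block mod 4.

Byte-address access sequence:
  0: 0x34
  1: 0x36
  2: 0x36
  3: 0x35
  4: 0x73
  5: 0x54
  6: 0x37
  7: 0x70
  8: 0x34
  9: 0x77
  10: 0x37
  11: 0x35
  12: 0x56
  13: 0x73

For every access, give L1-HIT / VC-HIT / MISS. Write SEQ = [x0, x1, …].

  [0] addr=0x34 blk=13 s=1: MISS | VC []
  [1] addr=0x36 blk=13 s=1: L1-HIT | VC []
  [2] addr=0x36 blk=13 s=1: L1-HIT | VC []
  [3] addr=0x35 blk=13 s=1: L1-HIT | VC []
  [4] addr=0x73 blk=28 s=0: MISS | VC []
  [5] addr=0x54 blk=21 s=1: MISS | VC [13]
  [6] addr=0x37 blk=13 s=1: VC-HIT | VC [21]
  [7] addr=0x70 blk=28 s=0: L1-HIT | VC [21]
  [8] addr=0x34 blk=13 s=1: L1-HIT | VC [21]
  [9] addr=0x77 blk=29 s=1: MISS | VC [21, 13]
  [10] addr=0x37 blk=13 s=1: VC-HIT | VC [21, 29]
  [11] addr=0x35 blk=13 s=1: L1-HIT | VC [21, 29]
  [12] addr=0x56 blk=21 s=1: VC-HIT | VC [13, 29]
  [13] addr=0x73 blk=28 s=0: L1-HIT | VC [13, 29]

SEQ = [MISS, L1-HIT, L1-HIT, L1-HIT, MISS, MISS, VC-HIT, L1-HIT, L1-HIT, MISS, VC-HIT, L1-HIT, VC-HIT, L1-HIT]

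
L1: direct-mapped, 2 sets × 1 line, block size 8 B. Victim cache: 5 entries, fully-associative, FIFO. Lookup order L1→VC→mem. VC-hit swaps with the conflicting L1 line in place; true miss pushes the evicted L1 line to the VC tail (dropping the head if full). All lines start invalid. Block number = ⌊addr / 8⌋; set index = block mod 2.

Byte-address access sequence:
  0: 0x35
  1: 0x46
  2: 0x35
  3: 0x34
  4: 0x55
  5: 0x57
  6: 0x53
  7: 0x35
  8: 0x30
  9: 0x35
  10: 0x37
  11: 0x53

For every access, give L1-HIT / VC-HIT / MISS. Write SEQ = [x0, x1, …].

  [0] addr=0x35 blk=6 s=0: MISS | VC []
  [1] addr=0x46 blk=8 s=0: MISS | VC [6]
  [2] addr=0x35 blk=6 s=0: VC-HIT | VC [8]
  [3] addr=0x34 blk=6 s=0: L1-HIT | VC [8]
  [4] addr=0x55 blk=10 s=0: MISS | VC [8, 6]
  [5] addr=0x57 blk=10 s=0: L1-HIT | VC [8, 6]
  [6] addr=0x53 blk=10 s=0: L1-HIT | VC [8, 6]
  [7] addr=0x35 blk=6 s=0: VC-HIT | VC [8, 10]
  [8] addr=0x30 blk=6 s=0: L1-HIT | VC [8, 10]
  [9] addr=0x35 blk=6 s=0: L1-HIT | VC [8, 10]
  [10] addr=0x37 blk=6 s=0: L1-HIT | VC [8, 10]
  [11] addr=0x53 blk=10 s=0: VC-HIT | VC [8, 6]

SEQ = [MISS, MISS, VC-HIT, L1-HIT, MISS, L1-HIT, L1-HIT, VC-HIT, L1-HIT, L1-HIT, L1-HIT, VC-HIT]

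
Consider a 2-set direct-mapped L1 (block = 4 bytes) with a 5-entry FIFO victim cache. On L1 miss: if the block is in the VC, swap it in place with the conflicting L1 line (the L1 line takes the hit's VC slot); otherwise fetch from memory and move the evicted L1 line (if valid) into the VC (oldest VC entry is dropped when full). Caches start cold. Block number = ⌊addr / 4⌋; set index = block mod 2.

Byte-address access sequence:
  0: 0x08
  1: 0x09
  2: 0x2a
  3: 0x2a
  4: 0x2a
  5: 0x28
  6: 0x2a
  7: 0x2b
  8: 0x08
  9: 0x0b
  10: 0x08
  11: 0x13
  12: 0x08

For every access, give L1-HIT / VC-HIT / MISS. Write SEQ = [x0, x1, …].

SEQ = [MISS, L1-HIT, MISS, L1-HIT, L1-HIT, L1-HIT, L1-HIT, L1-HIT, VC-HIT, L1-HIT, L1-HIT, MISS, VC-HIT]

0: 0x8 (blk 2, set 0) → MISS  vc=[]
1: 0x9 (blk 2, set 0) → L1-HIT  vc=[]
2: 0x2a (blk 10, set 0) → MISS  vc=[2]
3: 0x2a (blk 10, set 0) → L1-HIT  vc=[2]
4: 0x2a (blk 10, set 0) → L1-HIT  vc=[2]
5: 0x28 (blk 10, set 0) → L1-HIT  vc=[2]
6: 0x2a (blk 10, set 0) → L1-HIT  vc=[2]
7: 0x2b (blk 10, set 0) → L1-HIT  vc=[2]
8: 0x8 (blk 2, set 0) → VC-HIT  vc=[10]
9: 0xb (blk 2, set 0) → L1-HIT  vc=[10]
10: 0x8 (blk 2, set 0) → L1-HIT  vc=[10]
11: 0x13 (blk 4, set 0) → MISS  vc=[10, 2]
12: 0x8 (blk 2, set 0) → VC-HIT  vc=[10, 4]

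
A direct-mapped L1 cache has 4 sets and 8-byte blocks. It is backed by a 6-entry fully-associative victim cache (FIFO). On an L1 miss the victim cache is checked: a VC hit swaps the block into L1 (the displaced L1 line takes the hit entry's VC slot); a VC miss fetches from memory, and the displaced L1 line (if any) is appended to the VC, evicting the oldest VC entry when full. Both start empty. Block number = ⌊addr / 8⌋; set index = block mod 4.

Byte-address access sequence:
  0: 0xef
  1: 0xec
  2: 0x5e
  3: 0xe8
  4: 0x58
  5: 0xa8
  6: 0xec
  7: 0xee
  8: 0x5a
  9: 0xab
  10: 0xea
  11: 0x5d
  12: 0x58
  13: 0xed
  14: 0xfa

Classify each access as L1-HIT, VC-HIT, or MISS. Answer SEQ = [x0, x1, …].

#0 0xef→b29/s1 MISS; vc=[]
#1 0xec→b29/s1 L1-HIT; vc=[]
#2 0x5e→b11/s3 MISS; vc=[]
#3 0xe8→b29/s1 L1-HIT; vc=[]
#4 0x58→b11/s3 L1-HIT; vc=[]
#5 0xa8→b21/s1 MISS; vc=[29]
#6 0xec→b29/s1 VC-HIT; vc=[21]
#7 0xee→b29/s1 L1-HIT; vc=[21]
#8 0x5a→b11/s3 L1-HIT; vc=[21]
#9 0xab→b21/s1 VC-HIT; vc=[29]
#10 0xea→b29/s1 VC-HIT; vc=[21]
#11 0x5d→b11/s3 L1-HIT; vc=[21]
#12 0x58→b11/s3 L1-HIT; vc=[21]
#13 0xed→b29/s1 L1-HIT; vc=[21]
#14 0xfa→b31/s3 MISS; vc=[21,11]

SEQ = [MISS, L1-HIT, MISS, L1-HIT, L1-HIT, MISS, VC-HIT, L1-HIT, L1-HIT, VC-HIT, VC-HIT, L1-HIT, L1-HIT, L1-HIT, MISS]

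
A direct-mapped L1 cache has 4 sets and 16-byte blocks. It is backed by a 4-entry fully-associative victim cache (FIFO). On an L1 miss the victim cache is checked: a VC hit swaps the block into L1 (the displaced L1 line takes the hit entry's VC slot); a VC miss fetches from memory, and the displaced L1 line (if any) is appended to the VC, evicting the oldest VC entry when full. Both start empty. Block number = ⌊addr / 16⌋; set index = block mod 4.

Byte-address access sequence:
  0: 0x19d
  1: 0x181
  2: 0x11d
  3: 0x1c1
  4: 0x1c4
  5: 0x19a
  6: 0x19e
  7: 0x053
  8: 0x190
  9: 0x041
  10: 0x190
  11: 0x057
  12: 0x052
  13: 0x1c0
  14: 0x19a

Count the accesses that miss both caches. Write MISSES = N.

0: 0x19d (blk 25, set 1) → MISS  vc=[]
1: 0x181 (blk 24, set 0) → MISS  vc=[]
2: 0x11d (blk 17, set 1) → MISS  vc=[25]
3: 0x1c1 (blk 28, set 0) → MISS  vc=[25, 24]
4: 0x1c4 (blk 28, set 0) → L1-HIT  vc=[25, 24]
5: 0x19a (blk 25, set 1) → VC-HIT  vc=[17, 24]
6: 0x19e (blk 25, set 1) → L1-HIT  vc=[17, 24]
7: 0x53 (blk 5, set 1) → MISS  vc=[17, 24, 25]
8: 0x190 (blk 25, set 1) → VC-HIT  vc=[17, 24, 5]
9: 0x41 (blk 4, set 0) → MISS  vc=[17, 24, 5, 28]
10: 0x190 (blk 25, set 1) → L1-HIT  vc=[17, 24, 5, 28]
11: 0x57 (blk 5, set 1) → VC-HIT  vc=[17, 24, 25, 28]
12: 0x52 (blk 5, set 1) → L1-HIT  vc=[17, 24, 25, 28]
13: 0x1c0 (blk 28, set 0) → VC-HIT  vc=[17, 24, 25, 4]
14: 0x19a (blk 25, set 1) → VC-HIT  vc=[17, 24, 5, 4]

MISSES = 6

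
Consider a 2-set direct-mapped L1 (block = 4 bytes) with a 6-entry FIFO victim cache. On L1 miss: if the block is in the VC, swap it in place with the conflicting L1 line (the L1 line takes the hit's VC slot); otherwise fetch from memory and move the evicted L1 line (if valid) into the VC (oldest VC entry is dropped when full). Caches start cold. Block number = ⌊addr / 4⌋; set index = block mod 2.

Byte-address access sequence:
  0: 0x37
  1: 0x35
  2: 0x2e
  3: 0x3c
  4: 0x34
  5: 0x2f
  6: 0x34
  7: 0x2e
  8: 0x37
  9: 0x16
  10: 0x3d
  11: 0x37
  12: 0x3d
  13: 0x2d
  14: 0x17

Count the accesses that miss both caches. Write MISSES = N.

0: 0x37 (blk 13, set 1) → MISS  vc=[]
1: 0x35 (blk 13, set 1) → L1-HIT  vc=[]
2: 0x2e (blk 11, set 1) → MISS  vc=[13]
3: 0x3c (blk 15, set 1) → MISS  vc=[13, 11]
4: 0x34 (blk 13, set 1) → VC-HIT  vc=[15, 11]
5: 0x2f (blk 11, set 1) → VC-HIT  vc=[15, 13]
6: 0x34 (blk 13, set 1) → VC-HIT  vc=[15, 11]
7: 0x2e (blk 11, set 1) → VC-HIT  vc=[15, 13]
8: 0x37 (blk 13, set 1) → VC-HIT  vc=[15, 11]
9: 0x16 (blk 5, set 1) → MISS  vc=[15, 11, 13]
10: 0x3d (blk 15, set 1) → VC-HIT  vc=[5, 11, 13]
11: 0x37 (blk 13, set 1) → VC-HIT  vc=[5, 11, 15]
12: 0x3d (blk 15, set 1) → VC-HIT  vc=[5, 11, 13]
13: 0x2d (blk 11, set 1) → VC-HIT  vc=[5, 15, 13]
14: 0x17 (blk 5, set 1) → VC-HIT  vc=[11, 15, 13]

MISSES = 4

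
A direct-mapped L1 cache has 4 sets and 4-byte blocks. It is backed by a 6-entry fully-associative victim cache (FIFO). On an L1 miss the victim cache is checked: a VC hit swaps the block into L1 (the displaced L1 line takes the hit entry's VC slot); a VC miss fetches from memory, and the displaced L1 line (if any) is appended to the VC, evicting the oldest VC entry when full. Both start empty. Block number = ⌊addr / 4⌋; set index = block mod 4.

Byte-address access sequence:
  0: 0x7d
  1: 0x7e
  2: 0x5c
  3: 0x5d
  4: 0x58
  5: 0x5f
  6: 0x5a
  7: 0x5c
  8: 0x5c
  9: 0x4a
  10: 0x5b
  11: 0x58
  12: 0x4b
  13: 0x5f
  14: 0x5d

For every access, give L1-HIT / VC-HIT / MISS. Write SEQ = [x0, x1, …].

SEQ = [MISS, L1-HIT, MISS, L1-HIT, MISS, L1-HIT, L1-HIT, L1-HIT, L1-HIT, MISS, VC-HIT, L1-HIT, VC-HIT, L1-HIT, L1-HIT]

0: 0x7d (blk 31, set 3) → MISS  vc=[]
1: 0x7e (blk 31, set 3) → L1-HIT  vc=[]
2: 0x5c (blk 23, set 3) → MISS  vc=[31]
3: 0x5d (blk 23, set 3) → L1-HIT  vc=[31]
4: 0x58 (blk 22, set 2) → MISS  vc=[31]
5: 0x5f (blk 23, set 3) → L1-HIT  vc=[31]
6: 0x5a (blk 22, set 2) → L1-HIT  vc=[31]
7: 0x5c (blk 23, set 3) → L1-HIT  vc=[31]
8: 0x5c (blk 23, set 3) → L1-HIT  vc=[31]
9: 0x4a (blk 18, set 2) → MISS  vc=[31, 22]
10: 0x5b (blk 22, set 2) → VC-HIT  vc=[31, 18]
11: 0x58 (blk 22, set 2) → L1-HIT  vc=[31, 18]
12: 0x4b (blk 18, set 2) → VC-HIT  vc=[31, 22]
13: 0x5f (blk 23, set 3) → L1-HIT  vc=[31, 22]
14: 0x5d (blk 23, set 3) → L1-HIT  vc=[31, 22]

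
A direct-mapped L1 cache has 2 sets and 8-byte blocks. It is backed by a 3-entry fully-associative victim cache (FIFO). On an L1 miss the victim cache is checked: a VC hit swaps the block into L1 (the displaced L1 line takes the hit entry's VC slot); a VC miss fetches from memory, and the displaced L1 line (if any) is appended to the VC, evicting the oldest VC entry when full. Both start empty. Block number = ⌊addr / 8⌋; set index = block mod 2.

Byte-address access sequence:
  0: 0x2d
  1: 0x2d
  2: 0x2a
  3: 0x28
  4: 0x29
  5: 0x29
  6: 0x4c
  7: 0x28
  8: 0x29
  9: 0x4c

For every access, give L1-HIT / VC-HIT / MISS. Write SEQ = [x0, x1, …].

SEQ = [MISS, L1-HIT, L1-HIT, L1-HIT, L1-HIT, L1-HIT, MISS, VC-HIT, L1-HIT, VC-HIT]

0: 0x2d (blk 5, set 1) → MISS  vc=[]
1: 0x2d (blk 5, set 1) → L1-HIT  vc=[]
2: 0x2a (blk 5, set 1) → L1-HIT  vc=[]
3: 0x28 (blk 5, set 1) → L1-HIT  vc=[]
4: 0x29 (blk 5, set 1) → L1-HIT  vc=[]
5: 0x29 (blk 5, set 1) → L1-HIT  vc=[]
6: 0x4c (blk 9, set 1) → MISS  vc=[5]
7: 0x28 (blk 5, set 1) → VC-HIT  vc=[9]
8: 0x29 (blk 5, set 1) → L1-HIT  vc=[9]
9: 0x4c (blk 9, set 1) → VC-HIT  vc=[5]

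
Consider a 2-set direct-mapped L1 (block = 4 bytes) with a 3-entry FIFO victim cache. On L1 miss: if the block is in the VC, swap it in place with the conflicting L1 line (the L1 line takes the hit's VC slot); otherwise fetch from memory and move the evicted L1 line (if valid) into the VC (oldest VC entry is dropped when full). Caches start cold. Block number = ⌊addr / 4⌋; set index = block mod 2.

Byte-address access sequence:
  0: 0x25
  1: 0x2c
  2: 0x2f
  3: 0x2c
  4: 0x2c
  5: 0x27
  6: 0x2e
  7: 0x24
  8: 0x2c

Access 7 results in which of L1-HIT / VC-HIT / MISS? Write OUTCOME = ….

OUTCOME = VC-HIT

0: 0x25 (blk 9, set 1) → MISS  vc=[]
1: 0x2c (blk 11, set 1) → MISS  vc=[9]
2: 0x2f (blk 11, set 1) → L1-HIT  vc=[9]
3: 0x2c (blk 11, set 1) → L1-HIT  vc=[9]
4: 0x2c (blk 11, set 1) → L1-HIT  vc=[9]
5: 0x27 (blk 9, set 1) → VC-HIT  vc=[11]
6: 0x2e (blk 11, set 1) → VC-HIT  vc=[9]
7: 0x24 (blk 9, set 1) → VC-HIT  vc=[11]
8: 0x2c (blk 11, set 1) → VC-HIT  vc=[9]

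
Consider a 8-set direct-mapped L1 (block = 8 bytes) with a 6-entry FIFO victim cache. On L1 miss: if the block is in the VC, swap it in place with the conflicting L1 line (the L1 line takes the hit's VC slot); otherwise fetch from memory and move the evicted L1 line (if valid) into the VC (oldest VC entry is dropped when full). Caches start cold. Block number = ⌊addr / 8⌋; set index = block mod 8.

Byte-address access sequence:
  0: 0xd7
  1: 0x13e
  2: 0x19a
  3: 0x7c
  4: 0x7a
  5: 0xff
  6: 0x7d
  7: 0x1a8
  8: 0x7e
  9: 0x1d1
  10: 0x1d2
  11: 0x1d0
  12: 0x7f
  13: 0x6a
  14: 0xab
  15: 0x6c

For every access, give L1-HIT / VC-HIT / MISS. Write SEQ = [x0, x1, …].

0: 0xd7 (blk 26, set 2) → MISS  vc=[]
1: 0x13e (blk 39, set 7) → MISS  vc=[]
2: 0x19a (blk 51, set 3) → MISS  vc=[]
3: 0x7c (blk 15, set 7) → MISS  vc=[39]
4: 0x7a (blk 15, set 7) → L1-HIT  vc=[39]
5: 0xff (blk 31, set 7) → MISS  vc=[39, 15]
6: 0x7d (blk 15, set 7) → VC-HIT  vc=[39, 31]
7: 0x1a8 (blk 53, set 5) → MISS  vc=[39, 31]
8: 0x7e (blk 15, set 7) → L1-HIT  vc=[39, 31]
9: 0x1d1 (blk 58, set 2) → MISS  vc=[39, 31, 26]
10: 0x1d2 (blk 58, set 2) → L1-HIT  vc=[39, 31, 26]
11: 0x1d0 (blk 58, set 2) → L1-HIT  vc=[39, 31, 26]
12: 0x7f (blk 15, set 7) → L1-HIT  vc=[39, 31, 26]
13: 0x6a (blk 13, set 5) → MISS  vc=[39, 31, 26, 53]
14: 0xab (blk 21, set 5) → MISS  vc=[39, 31, 26, 53, 13]
15: 0x6c (blk 13, set 5) → VC-HIT  vc=[39, 31, 26, 53, 21]

SEQ = [MISS, MISS, MISS, MISS, L1-HIT, MISS, VC-HIT, MISS, L1-HIT, MISS, L1-HIT, L1-HIT, L1-HIT, MISS, MISS, VC-HIT]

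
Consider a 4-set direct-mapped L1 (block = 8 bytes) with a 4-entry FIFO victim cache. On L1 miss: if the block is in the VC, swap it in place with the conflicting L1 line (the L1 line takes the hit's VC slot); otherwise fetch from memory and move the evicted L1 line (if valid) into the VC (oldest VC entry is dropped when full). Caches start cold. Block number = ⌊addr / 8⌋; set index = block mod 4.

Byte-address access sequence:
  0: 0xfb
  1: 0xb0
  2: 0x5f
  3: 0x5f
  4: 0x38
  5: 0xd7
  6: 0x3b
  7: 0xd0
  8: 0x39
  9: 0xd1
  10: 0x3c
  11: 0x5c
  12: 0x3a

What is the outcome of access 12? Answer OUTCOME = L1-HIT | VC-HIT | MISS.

OUTCOME = VC-HIT

0: 0xfb (blk 31, set 3) → MISS  vc=[]
1: 0xb0 (blk 22, set 2) → MISS  vc=[]
2: 0x5f (blk 11, set 3) → MISS  vc=[31]
3: 0x5f (blk 11, set 3) → L1-HIT  vc=[31]
4: 0x38 (blk 7, set 3) → MISS  vc=[31, 11]
5: 0xd7 (blk 26, set 2) → MISS  vc=[31, 11, 22]
6: 0x3b (blk 7, set 3) → L1-HIT  vc=[31, 11, 22]
7: 0xd0 (blk 26, set 2) → L1-HIT  vc=[31, 11, 22]
8: 0x39 (blk 7, set 3) → L1-HIT  vc=[31, 11, 22]
9: 0xd1 (blk 26, set 2) → L1-HIT  vc=[31, 11, 22]
10: 0x3c (blk 7, set 3) → L1-HIT  vc=[31, 11, 22]
11: 0x5c (blk 11, set 3) → VC-HIT  vc=[31, 7, 22]
12: 0x3a (blk 7, set 3) → VC-HIT  vc=[31, 11, 22]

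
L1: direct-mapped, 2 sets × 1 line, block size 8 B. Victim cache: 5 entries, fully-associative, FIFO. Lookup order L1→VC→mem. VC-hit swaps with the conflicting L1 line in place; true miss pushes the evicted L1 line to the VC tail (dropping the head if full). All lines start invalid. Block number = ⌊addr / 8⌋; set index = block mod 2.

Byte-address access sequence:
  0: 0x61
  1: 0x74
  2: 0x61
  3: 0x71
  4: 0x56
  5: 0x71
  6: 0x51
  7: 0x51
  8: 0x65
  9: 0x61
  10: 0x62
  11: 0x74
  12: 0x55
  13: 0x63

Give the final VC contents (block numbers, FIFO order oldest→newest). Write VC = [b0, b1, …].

VC = [14, 10]

#0 0x61→b12/s0 MISS; vc=[]
#1 0x74→b14/s0 MISS; vc=[12]
#2 0x61→b12/s0 VC-HIT; vc=[14]
#3 0x71→b14/s0 VC-HIT; vc=[12]
#4 0x56→b10/s0 MISS; vc=[12,14]
#5 0x71→b14/s0 VC-HIT; vc=[12,10]
#6 0x51→b10/s0 VC-HIT; vc=[12,14]
#7 0x51→b10/s0 L1-HIT; vc=[12,14]
#8 0x65→b12/s0 VC-HIT; vc=[10,14]
#9 0x61→b12/s0 L1-HIT; vc=[10,14]
#10 0x62→b12/s0 L1-HIT; vc=[10,14]
#11 0x74→b14/s0 VC-HIT; vc=[10,12]
#12 0x55→b10/s0 VC-HIT; vc=[14,12]
#13 0x63→b12/s0 VC-HIT; vc=[14,10]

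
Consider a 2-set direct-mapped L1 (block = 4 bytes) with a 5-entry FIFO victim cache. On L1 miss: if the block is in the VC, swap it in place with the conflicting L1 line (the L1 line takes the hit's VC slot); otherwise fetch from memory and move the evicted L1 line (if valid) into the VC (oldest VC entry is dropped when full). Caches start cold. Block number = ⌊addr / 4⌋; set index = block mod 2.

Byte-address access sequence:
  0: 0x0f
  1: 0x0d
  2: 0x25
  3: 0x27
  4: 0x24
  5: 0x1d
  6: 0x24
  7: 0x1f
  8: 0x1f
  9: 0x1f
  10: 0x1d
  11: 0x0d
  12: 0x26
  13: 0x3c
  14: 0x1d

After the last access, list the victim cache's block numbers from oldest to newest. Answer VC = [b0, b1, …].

VC = [15, 3, 9]

#0 0xf→b3/s1 MISS; vc=[]
#1 0xd→b3/s1 L1-HIT; vc=[]
#2 0x25→b9/s1 MISS; vc=[3]
#3 0x27→b9/s1 L1-HIT; vc=[3]
#4 0x24→b9/s1 L1-HIT; vc=[3]
#5 0x1d→b7/s1 MISS; vc=[3,9]
#6 0x24→b9/s1 VC-HIT; vc=[3,7]
#7 0x1f→b7/s1 VC-HIT; vc=[3,9]
#8 0x1f→b7/s1 L1-HIT; vc=[3,9]
#9 0x1f→b7/s1 L1-HIT; vc=[3,9]
#10 0x1d→b7/s1 L1-HIT; vc=[3,9]
#11 0xd→b3/s1 VC-HIT; vc=[7,9]
#12 0x26→b9/s1 VC-HIT; vc=[7,3]
#13 0x3c→b15/s1 MISS; vc=[7,3,9]
#14 0x1d→b7/s1 VC-HIT; vc=[15,3,9]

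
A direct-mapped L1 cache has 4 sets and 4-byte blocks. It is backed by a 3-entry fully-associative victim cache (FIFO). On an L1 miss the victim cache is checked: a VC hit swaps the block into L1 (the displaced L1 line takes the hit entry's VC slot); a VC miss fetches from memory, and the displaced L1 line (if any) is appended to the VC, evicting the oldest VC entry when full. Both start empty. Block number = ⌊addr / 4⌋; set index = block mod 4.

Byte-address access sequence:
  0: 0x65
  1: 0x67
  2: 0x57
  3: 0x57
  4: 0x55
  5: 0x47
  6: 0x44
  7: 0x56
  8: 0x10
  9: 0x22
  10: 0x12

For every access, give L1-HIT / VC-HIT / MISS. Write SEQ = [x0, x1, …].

#0 0x65→b25/s1 MISS; vc=[]
#1 0x67→b25/s1 L1-HIT; vc=[]
#2 0x57→b21/s1 MISS; vc=[25]
#3 0x57→b21/s1 L1-HIT; vc=[25]
#4 0x55→b21/s1 L1-HIT; vc=[25]
#5 0x47→b17/s1 MISS; vc=[25,21]
#6 0x44→b17/s1 L1-HIT; vc=[25,21]
#7 0x56→b21/s1 VC-HIT; vc=[25,17]
#8 0x10→b4/s0 MISS; vc=[25,17]
#9 0x22→b8/s0 MISS; vc=[25,17,4]
#10 0x12→b4/s0 VC-HIT; vc=[25,17,8]

SEQ = [MISS, L1-HIT, MISS, L1-HIT, L1-HIT, MISS, L1-HIT, VC-HIT, MISS, MISS, VC-HIT]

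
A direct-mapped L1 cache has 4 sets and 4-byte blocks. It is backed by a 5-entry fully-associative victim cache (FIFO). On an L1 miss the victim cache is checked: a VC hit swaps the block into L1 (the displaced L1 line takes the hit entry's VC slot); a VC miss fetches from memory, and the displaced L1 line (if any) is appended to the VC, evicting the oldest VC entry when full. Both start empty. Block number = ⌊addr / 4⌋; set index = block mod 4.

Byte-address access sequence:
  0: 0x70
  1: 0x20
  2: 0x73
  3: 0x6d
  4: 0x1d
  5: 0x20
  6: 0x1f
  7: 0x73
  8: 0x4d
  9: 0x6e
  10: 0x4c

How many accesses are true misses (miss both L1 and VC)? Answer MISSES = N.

#0 0x70→b28/s0 MISS; vc=[]
#1 0x20→b8/s0 MISS; vc=[28]
#2 0x73→b28/s0 VC-HIT; vc=[8]
#3 0x6d→b27/s3 MISS; vc=[8]
#4 0x1d→b7/s3 MISS; vc=[8,27]
#5 0x20→b8/s0 VC-HIT; vc=[28,27]
#6 0x1f→b7/s3 L1-HIT; vc=[28,27]
#7 0x73→b28/s0 VC-HIT; vc=[8,27]
#8 0x4d→b19/s3 MISS; vc=[8,27,7]
#9 0x6e→b27/s3 VC-HIT; vc=[8,19,7]
#10 0x4c→b19/s3 VC-HIT; vc=[8,27,7]

MISSES = 5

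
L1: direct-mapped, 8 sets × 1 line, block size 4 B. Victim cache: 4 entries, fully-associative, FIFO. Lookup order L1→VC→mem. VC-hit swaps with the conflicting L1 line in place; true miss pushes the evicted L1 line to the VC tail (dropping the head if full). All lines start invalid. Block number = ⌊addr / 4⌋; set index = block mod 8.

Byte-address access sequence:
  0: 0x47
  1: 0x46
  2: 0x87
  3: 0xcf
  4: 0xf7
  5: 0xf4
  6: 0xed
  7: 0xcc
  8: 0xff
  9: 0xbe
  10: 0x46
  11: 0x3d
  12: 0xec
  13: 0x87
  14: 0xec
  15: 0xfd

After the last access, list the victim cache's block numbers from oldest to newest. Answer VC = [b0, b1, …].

0: 0x47 (blk 17, set 1) → MISS  vc=[]
1: 0x46 (blk 17, set 1) → L1-HIT  vc=[]
2: 0x87 (blk 33, set 1) → MISS  vc=[17]
3: 0xcf (blk 51, set 3) → MISS  vc=[17]
4: 0xf7 (blk 61, set 5) → MISS  vc=[17]
5: 0xf4 (blk 61, set 5) → L1-HIT  vc=[17]
6: 0xed (blk 59, set 3) → MISS  vc=[17, 51]
7: 0xcc (blk 51, set 3) → VC-HIT  vc=[17, 59]
8: 0xff (blk 63, set 7) → MISS  vc=[17, 59]
9: 0xbe (blk 47, set 7) → MISS  vc=[17, 59, 63]
10: 0x46 (blk 17, set 1) → VC-HIT  vc=[33, 59, 63]
11: 0x3d (blk 15, set 7) → MISS  vc=[33, 59, 63, 47]
12: 0xec (blk 59, set 3) → VC-HIT  vc=[33, 51, 63, 47]
13: 0x87 (blk 33, set 1) → VC-HIT  vc=[17, 51, 63, 47]
14: 0xec (blk 59, set 3) → L1-HIT  vc=[17, 51, 63, 47]
15: 0xfd (blk 63, set 7) → VC-HIT  vc=[17, 51, 15, 47]

VC = [17, 51, 15, 47]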